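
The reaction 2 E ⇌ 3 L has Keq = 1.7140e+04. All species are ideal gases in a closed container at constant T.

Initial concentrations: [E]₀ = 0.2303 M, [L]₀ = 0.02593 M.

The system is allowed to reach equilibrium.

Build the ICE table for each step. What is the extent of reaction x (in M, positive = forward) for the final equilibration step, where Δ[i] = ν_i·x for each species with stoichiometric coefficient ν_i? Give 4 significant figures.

Q₀ = 3.2872e-04 vs Keq = 1.7140e+04 ⇒ Q<K, forward
Step 1:
                    E           L
  init         0.2303     0.02593
  Δ           -0.2286      0.3429
  eq         0.001711      0.3688
  solve Keq expr → x = 0.1143; check Q = 1.7140e+04

x = 0.1143 M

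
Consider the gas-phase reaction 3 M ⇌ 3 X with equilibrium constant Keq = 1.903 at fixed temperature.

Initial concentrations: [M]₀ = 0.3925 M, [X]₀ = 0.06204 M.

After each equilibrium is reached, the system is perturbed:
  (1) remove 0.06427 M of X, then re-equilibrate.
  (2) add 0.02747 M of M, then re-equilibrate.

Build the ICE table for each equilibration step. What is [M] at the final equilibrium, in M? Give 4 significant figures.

Q₀ = 0.003949 vs Keq = 1.903 ⇒ Q<K, forward
Step 1:
                   M          X
  Initial     0.3925    0.06204
  Change     -0.1895     0.1895
  Equil        0.203     0.2515
  solve Keq expr → x = 0.06317; check Q = 1.903
Then remove 0.06427 M of X.
Step 2:
                   M          X
  Initial      0.203     0.1873
  Change     -0.0287     0.0287
  Equil       0.1743      0.216
  solve Keq expr → x = 0.009567; check Q = 1.903
Then add 0.02747 M of M.
Step 3:
                   M          X
  Initial     0.2018      0.216
  Change     -0.0152     0.0152
  Equil       0.1866     0.2312
  solve Keq expr → x = 0.005067; check Q = 1.903

[M]_eq = 0.1866 M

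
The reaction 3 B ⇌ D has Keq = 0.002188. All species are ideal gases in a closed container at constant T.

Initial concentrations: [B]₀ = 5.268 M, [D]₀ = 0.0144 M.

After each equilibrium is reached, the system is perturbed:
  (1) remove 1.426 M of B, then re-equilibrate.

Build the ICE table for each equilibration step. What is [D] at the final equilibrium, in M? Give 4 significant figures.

[D]_eq = 0.1007 M

Q₀ = 9.8497e-05 vs Keq = 0.002188 ⇒ Q<K, forward
Step 1:
                  B         D
  Initial     5.268    0.0144
  Change    -0.6171    0.2057
  Equil       4.651    0.2201
  solve Keq expr → x = 0.2057; check Q = 0.002188
Then remove 1.426 M of B.
Step 2:
                  B         D
  Initial     3.225    0.2201
  Change     0.3584   -0.1195
  Equil       3.583    0.1007
  solve Keq expr → x = -0.1195; check Q = 0.002188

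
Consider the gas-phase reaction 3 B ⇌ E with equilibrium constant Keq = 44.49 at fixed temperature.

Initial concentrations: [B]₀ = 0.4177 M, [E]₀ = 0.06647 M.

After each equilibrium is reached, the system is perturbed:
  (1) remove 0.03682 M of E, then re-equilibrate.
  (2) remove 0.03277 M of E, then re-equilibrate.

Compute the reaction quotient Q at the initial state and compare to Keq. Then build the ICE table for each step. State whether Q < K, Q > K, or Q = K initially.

Q₀ = 0.9121; Q < K (proceeds forward)

Q₀ = 0.9121 vs Keq = 44.49 ⇒ Q<K, forward
Step 1:
                  B         E
  init       0.4177   0.06647
  Δ         -0.2661   0.08868
  eq         0.1516    0.1552
  solve Keq expr → x = 0.08868; check Q = 44.49
Then remove 0.03682 M of E.
Step 2:
                  B         E
  init       0.1516    0.1183
  Δ         -0.0116  0.003867
  eq           0.14    0.1222
  solve Keq expr → x = 0.003867; check Q = 44.49
Then remove 0.03277 M of E.
Step 3:
                  B         E
  init         0.14   0.08943
  Δ        -0.01199  0.003996
  eq         0.1281   0.09343
  solve Keq expr → x = 0.003996; check Q = 44.49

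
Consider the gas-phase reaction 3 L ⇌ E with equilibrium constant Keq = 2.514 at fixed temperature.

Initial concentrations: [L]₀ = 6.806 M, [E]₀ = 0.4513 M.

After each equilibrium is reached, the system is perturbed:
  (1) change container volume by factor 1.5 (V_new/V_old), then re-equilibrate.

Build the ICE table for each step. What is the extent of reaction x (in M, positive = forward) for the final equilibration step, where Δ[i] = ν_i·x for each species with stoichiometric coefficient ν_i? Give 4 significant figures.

x = -0.06396 M

Q₀ = 0.001431 vs Keq = 2.514 ⇒ Q<K, forward
Step 1:
                    L           E
  Initial       6.806      0.4513
  Change       -5.822       1.941
  Equil        0.9836       2.392
  solve Keq expr → x = 1.941; check Q = 2.514
Then change container volume by factor 1.5 (V_new/V_old).
Step 2:
                    L           E
  Initial      0.6557       1.595
  Change       0.1919    -0.06396
  Equil        0.8476       1.531
  solve Keq expr → x = -0.06396; check Q = 2.514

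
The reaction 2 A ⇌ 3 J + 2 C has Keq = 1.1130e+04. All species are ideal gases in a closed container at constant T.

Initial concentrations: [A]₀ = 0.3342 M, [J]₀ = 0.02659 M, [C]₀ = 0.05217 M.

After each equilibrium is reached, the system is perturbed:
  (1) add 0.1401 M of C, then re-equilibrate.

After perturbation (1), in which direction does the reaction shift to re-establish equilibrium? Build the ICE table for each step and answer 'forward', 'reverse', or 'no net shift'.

Q₀ = 4.5812e-07 vs Keq = 1.1130e+04 ⇒ Q<K, forward
Step 1:
                  A         J         C
  Initial    0.3342   0.02659   0.05217
  Change    -0.3328    0.4992    0.3328
  Equil    0.001391    0.5258     0.385
  solve Keq expr → x = 0.1664; check Q = 1.1130e+04
Then add 0.1401 M of C.
Step 2:
                  A         J         C
  Initial  0.001391    0.5258    0.5251
  Change  5.0045e-04 -7.5068e-04 -5.0045e-04
  Equil    0.001892    0.5251    0.5246
  solve Keq expr → x = -2.5023e-04; check Q = 1.1130e+04

Direction: reverse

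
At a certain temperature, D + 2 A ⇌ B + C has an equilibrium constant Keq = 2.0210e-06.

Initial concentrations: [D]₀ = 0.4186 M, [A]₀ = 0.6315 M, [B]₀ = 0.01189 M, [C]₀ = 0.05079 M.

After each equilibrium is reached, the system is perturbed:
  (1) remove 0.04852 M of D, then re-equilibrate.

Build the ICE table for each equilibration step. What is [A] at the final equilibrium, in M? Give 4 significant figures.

Q₀ = 0.003618 vs Keq = 2.0210e-06 ⇒ Q>K, reverse
Step 1:
                    D           A           B           C
  init         0.4186      0.6315     0.01189     0.05079
  Δ           0.01188     0.02376    -0.01188    -0.01188
  eq           0.4305      0.6553  9.6004e-06     0.03891
  solve Keq expr → x = -0.01188; check Q = 2.0210e-06
Then remove 0.04852 M of D.
Step 2:
                    D           A           B           C
  init          0.382      0.6553  9.6004e-06     0.03891
  Δ        1.0818e-06  2.1635e-06 -1.0818e-06 -1.0818e-06
  eq            0.382      0.6553  8.5187e-06     0.03891
  solve Keq expr → x = -1.0818e-06; check Q = 2.0210e-06

[A]_eq = 0.6553 M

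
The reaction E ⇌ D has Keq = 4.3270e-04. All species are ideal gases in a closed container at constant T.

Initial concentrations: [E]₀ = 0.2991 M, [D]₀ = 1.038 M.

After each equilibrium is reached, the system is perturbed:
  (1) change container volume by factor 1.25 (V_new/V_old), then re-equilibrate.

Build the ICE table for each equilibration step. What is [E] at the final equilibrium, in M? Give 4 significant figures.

Q₀ = 3.47 vs Keq = 4.3270e-04 ⇒ Q>K, reverse
Step 1:
                    E           D
  init         0.2991       1.038
  Δ             1.037      -1.037
  eq            1.337  5.7831e-04
  solve Keq expr → x = -1.037; check Q = 4.3270e-04
Then change container volume by factor 1.25 (V_new/V_old).
Step 2:
                    E           D
  init          1.069  4.6265e-04
  Δ                 0           0
  eq            1.069  4.6265e-04
  solve Keq expr → x = 0; check Q = 4.3270e-04

[E]_eq = 1.069 M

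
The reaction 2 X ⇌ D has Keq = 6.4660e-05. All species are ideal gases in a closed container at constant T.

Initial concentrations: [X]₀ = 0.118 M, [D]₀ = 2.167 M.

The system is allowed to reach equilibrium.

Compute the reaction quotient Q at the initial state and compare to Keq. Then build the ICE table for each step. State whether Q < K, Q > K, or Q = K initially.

Q₀ = 155.6; Q > K (proceeds reverse)

Q₀ = 155.6 vs Keq = 6.4660e-05 ⇒ Q>K, reverse
Step 1:
                   X          D
  Initial      0.118      2.167
  Change       4.331     -2.166
  Equil        4.449    0.00128
  solve Keq expr → x = -2.166; check Q = 6.4660e-05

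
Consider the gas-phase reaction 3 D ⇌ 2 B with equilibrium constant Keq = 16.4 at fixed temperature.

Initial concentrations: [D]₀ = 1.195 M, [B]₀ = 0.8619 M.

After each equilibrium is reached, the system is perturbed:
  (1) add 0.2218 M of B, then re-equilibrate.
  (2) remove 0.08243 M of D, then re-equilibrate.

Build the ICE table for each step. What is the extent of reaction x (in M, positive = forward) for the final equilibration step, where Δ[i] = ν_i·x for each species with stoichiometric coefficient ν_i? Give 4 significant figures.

Q₀ = 0.4353 vs Keq = 16.4 ⇒ Q<K, forward
Step 1:
                   D          B
  init         1.195     0.8619
  Δ          -0.7167     0.4778
  eq          0.4783       1.34
  solve Keq expr → x = 0.2389; check Q = 16.4
Then add 0.2218 M of B.
Step 2:
                   D          B
  init        0.4783      1.561
  Δ          0.04468   -0.02978
  eq           0.523      1.532
  solve Keq expr → x = -0.01489; check Q = 16.4
Then remove 0.08243 M of D.
Step 3:
                   D          B
  init        0.4406      1.532
  Δ          0.07152   -0.04768
  eq          0.5121      1.484
  solve Keq expr → x = -0.02384; check Q = 16.4

x = -0.02384 M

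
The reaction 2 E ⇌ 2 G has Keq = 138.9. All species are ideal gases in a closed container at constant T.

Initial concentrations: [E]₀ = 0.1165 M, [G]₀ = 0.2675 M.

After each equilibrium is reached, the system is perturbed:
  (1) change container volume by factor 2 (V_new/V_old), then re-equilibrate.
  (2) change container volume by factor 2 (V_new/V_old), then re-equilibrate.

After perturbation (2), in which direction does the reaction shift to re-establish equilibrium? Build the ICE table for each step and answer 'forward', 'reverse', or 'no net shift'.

Direction: no net shift

Q₀ = 5.272 vs Keq = 138.9 ⇒ Q<K, forward
Step 1:
                  E         G
  init       0.1165    0.2675
  Δ        -0.08647   0.08647
  eq        0.03003     0.354
  solve Keq expr → x = 0.04323; check Q = 138.9
Then change container volume by factor 2 (V_new/V_old).
Step 2:
                  E         G
  init      0.01502     0.177
  Δ               0         0
  eq        0.01502     0.177
  solve Keq expr → x = 0; check Q = 138.9
Then change container volume by factor 2 (V_new/V_old).
Step 3:
                  E         G
  init     0.007508   0.08849
  Δ               0         0
  eq       0.007508   0.08849
  solve Keq expr → x = 0; check Q = 138.9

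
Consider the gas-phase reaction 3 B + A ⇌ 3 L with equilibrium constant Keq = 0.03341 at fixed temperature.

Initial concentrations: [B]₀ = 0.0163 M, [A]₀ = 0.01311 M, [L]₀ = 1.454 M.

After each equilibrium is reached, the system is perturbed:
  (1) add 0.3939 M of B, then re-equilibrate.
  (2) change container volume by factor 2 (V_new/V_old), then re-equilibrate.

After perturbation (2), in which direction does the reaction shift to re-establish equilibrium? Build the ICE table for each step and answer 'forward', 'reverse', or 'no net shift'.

Direction: reverse

Q₀ = 5.4141e+07 vs Keq = 0.03341 ⇒ Q>K, reverse
Step 1:
                  B         A         L
  I          0.0163   0.01311     1.454
  C           1.171    0.3904    -1.171
  E           1.188    0.4036    0.2827
  solve Keq expr → x = -0.3904; check Q = 0.03341
Then add 0.3939 M of B.
Step 2:
                  B         A         L
  I           1.582    0.4036    0.2827
  C        -0.07001  -0.02334   0.07001
  E           1.512    0.3802    0.3527
  solve Keq expr → x = 0.02334; check Q = 0.03341
Then change container volume by factor 2 (V_new/V_old).
Step 3:
                  B         A         L
  I          0.7558    0.1901    0.1763
  C         0.02867  0.009558  -0.02867
  E          0.7844    0.1997    0.1477
  solve Keq expr → x = -0.009558; check Q = 0.03341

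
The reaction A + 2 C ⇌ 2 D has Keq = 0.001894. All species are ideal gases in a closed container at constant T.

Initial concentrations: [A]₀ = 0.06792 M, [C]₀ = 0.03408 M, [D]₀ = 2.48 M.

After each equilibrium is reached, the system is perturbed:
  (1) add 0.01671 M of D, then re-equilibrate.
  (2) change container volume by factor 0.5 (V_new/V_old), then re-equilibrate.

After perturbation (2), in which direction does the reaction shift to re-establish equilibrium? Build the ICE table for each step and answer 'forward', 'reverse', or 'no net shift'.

Q₀ = 7.7966e+04 vs Keq = 0.001894 ⇒ Q>K, reverse
Step 1:
                   A          C          D
  Initial    0.06792    0.03408       2.48
  Change       1.182      2.363     -2.363
  Equil         1.25      2.397     0.1166
  solve Keq expr → x = -1.182; check Q = 0.001894
Then add 0.01671 M of D.
Step 2:
                   A          C          D
  Initial       1.25      2.397     0.1333
  Change    0.007793    0.01559   -0.01559
  Equil        1.257      2.413     0.1178
  solve Keq expr → x = -0.007793; check Q = 0.001894
Then change container volume by factor 0.5 (V_new/V_old).
Step 3:
                   A          C          D
  Initial      2.515      4.826     0.2355
  Change    -0.04428   -0.08855    0.08855
  Equil        2.471      4.738     0.3241
  solve Keq expr → x = 0.04428; check Q = 0.001894

Direction: forward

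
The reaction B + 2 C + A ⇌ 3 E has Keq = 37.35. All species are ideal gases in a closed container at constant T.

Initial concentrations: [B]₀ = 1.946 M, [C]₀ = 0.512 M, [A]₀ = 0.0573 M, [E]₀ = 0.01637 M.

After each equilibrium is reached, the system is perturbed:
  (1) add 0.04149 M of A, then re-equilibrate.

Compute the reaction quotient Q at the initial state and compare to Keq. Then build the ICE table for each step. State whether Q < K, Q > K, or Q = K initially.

Q₀ = 1.5008e-04 vs Keq = 37.35 ⇒ Q<K, forward
Step 1:
                    B           C           A           E
  I             1.946       0.512      0.0573     0.01637
  C          -0.05672     -0.1134    -0.05672      0.1702
  E             1.889      0.3986  5.7902e-04      0.1865
  solve Keq expr → x = 0.05672; check Q = 37.35
Then add 0.04149 M of A.
Step 2:
                    B           C           A           E
  I             1.889      0.3986     0.04207      0.1865
  C          -0.03825    -0.07651    -0.03825      0.1148
  E             1.851       0.322    0.003814      0.3013
  solve Keq expr → x = 0.03825; check Q = 37.35

Q₀ = 1.5008e-04; Q < K (proceeds forward)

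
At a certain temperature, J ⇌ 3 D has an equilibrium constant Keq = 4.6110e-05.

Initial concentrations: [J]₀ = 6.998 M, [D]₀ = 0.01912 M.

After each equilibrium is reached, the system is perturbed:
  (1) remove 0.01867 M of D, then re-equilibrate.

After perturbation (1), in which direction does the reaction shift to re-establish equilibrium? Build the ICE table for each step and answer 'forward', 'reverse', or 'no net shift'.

Q₀ = 9.9883e-07 vs Keq = 4.6110e-05 ⇒ Q<K, forward
Step 1:
                   J          D
  init         6.998    0.01912
  Δ         -0.01647    0.04942
  eq           6.982    0.06854
  solve Keq expr → x = 0.01647; check Q = 4.6110e-05
Then remove 0.01867 M of D.
Step 2:
                   J          D
  init         6.982    0.04987
  Δ        -0.006217    0.01865
  eq           6.975    0.06852
  solve Keq expr → x = 0.006217; check Q = 4.6110e-05

Direction: forward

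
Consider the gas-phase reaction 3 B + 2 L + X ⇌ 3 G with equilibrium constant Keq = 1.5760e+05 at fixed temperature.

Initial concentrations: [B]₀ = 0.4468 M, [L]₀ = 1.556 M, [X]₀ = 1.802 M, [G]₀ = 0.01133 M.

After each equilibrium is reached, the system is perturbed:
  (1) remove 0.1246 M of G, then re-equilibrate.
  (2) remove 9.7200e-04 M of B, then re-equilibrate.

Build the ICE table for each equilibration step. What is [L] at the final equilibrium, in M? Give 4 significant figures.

[L]_eq = 1.262 M

Q₀ = 3.7375e-06 vs Keq = 1.5760e+05 ⇒ Q<K, forward
Step 1:
                   B          L          X          G
  I           0.4468      1.556      1.802    0.01133
  C          -0.4407    -0.2938    -0.1469     0.4407
  E         0.006058      1.262      1.655     0.4521
  solve Keq expr → x = 0.1469; check Q = 1.5760e+05
Then remove 0.1246 M of G.
Step 2:
                   B          L          X          G
  I         0.006058      1.262      1.655     0.3275
  C        -0.001645  -0.001096 -5.4822e-04   0.001645
  E         0.004413      1.261      1.655     0.3291
  solve Keq expr → x = 5.4822e-04; check Q = 1.5760e+05
Then remove 9.7200e-04 M of B.
Step 3:
                   B          L          X          G
  I         0.003441      1.261      1.655     0.3291
  C       9.5739e-04 6.3826e-04 3.1913e-04 -9.5739e-04
  E         0.004399      1.262      1.655     0.3282
  solve Keq expr → x = -3.1913e-04; check Q = 1.5760e+05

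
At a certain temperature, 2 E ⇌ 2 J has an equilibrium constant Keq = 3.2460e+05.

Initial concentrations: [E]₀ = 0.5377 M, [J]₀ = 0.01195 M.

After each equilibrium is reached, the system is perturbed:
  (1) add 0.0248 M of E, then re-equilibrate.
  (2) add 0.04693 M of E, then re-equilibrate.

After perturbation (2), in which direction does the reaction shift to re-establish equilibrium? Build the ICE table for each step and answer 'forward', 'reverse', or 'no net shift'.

Q₀ = 4.9392e-04 vs Keq = 3.2460e+05 ⇒ Q<K, forward
Step 1:
                  E         J
  init       0.5377   0.01195
  Δ         -0.5367    0.5367
  eq      9.6305e-04    0.5487
  solve Keq expr → x = 0.2684; check Q = 3.2460e+05
Then add 0.0248 M of E.
Step 2:
                  E         J
  init      0.02576    0.5487
  Δ        -0.02476   0.02476
  eq       0.001007    0.5734
  solve Keq expr → x = 0.01238; check Q = 3.2460e+05
Then add 0.04693 M of E.
Step 3:
                  E         J
  init      0.04794    0.5734
  Δ        -0.04685   0.04685
  eq       0.001089    0.6203
  solve Keq expr → x = 0.02342; check Q = 3.2460e+05

Direction: forward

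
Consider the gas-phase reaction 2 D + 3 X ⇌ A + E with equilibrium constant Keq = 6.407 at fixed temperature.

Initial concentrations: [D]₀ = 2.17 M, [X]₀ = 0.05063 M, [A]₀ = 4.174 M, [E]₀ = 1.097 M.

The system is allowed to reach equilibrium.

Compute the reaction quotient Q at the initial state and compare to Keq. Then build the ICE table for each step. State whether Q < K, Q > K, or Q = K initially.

Q₀ = 7492 vs Keq = 6.407 ⇒ Q>K, reverse
Step 1:
                   D          X          A          E
  I             2.17    0.05063      4.174      1.097
  C           0.2766     0.4149    -0.1383    -0.1383
  E            2.447     0.4655      4.036     0.9587
  solve Keq expr → x = -0.1383; check Q = 6.407

Q₀ = 7492; Q > K (proceeds reverse)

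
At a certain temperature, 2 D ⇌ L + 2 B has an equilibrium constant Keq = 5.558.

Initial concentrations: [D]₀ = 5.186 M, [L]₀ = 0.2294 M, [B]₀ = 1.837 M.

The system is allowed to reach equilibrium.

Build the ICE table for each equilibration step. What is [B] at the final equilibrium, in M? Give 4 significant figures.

[B]_eq = 4.572 M

Q₀ = 0.02878 vs Keq = 5.558 ⇒ Q<K, forward
Step 1:
                   D          L          B
  Initial      5.186     0.2294      1.837
  Change      -2.735      1.368      2.735
  Equil        2.451      1.597      4.572
  solve Keq expr → x = 1.368; check Q = 5.558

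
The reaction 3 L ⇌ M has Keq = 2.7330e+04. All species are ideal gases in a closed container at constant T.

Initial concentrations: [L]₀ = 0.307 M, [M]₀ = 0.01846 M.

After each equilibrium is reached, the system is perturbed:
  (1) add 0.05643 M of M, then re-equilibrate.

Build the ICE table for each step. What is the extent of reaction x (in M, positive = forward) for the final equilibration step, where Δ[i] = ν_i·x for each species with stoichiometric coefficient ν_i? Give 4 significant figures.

x = -7.5550e-04 M

Q₀ = 0.638 vs Keq = 2.7330e+04 ⇒ Q<K, forward
Step 1:
                    L           M
  Initial       0.307     0.01846
  Change      -0.2908     0.09695
  Equil       0.01616      0.1154
  solve Keq expr → x = 0.09695; check Q = 2.7330e+04
Then add 0.05643 M of M.
Step 2:
                    L           M
  Initial     0.01616      0.1718
  Change     0.002267 -7.5550e-04
  Equil       0.01843      0.1711
  solve Keq expr → x = -7.5550e-04; check Q = 2.7330e+04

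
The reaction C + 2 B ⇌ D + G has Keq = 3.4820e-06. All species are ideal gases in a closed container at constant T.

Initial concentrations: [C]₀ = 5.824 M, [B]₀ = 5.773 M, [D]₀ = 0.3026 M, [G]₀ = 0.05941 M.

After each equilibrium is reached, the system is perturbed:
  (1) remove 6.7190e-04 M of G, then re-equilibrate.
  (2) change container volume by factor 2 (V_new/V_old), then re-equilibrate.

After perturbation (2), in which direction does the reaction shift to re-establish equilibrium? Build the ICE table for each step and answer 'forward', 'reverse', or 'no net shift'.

Direction: reverse

Q₀ = 9.2620e-05 vs Keq = 3.4820e-06 ⇒ Q>K, reverse
Step 1:
                  C         B         D         G
  I           5.824     5.773    0.3026   0.05941
  C         0.05653    0.1131  -0.05653  -0.05653
  E           5.881     5.886    0.2461  0.002883
  solve Keq expr → x = -0.05653; check Q = 3.4820e-06
Then remove 6.7190e-04 M of G.
Step 2:
                  C         B         D         G
  I           5.881     5.886    0.2461  0.002211
  C       -6.6254e-04 -0.001325 6.6254e-04 6.6254e-04
  E            5.88     5.885    0.2467  0.002874
  solve Keq expr → x = 6.6254e-04; check Q = 3.4820e-06
Then change container volume by factor 2 (V_new/V_old).
Step 3:
                  C         B         D         G
  I            2.94     2.942    0.1234  0.001437
  C       7.1333e-04  0.001427 -7.1333e-04 -7.1333e-04
  E           2.941     2.944    0.1227 7.2344e-04
  solve Keq expr → x = -7.1333e-04; check Q = 3.4820e-06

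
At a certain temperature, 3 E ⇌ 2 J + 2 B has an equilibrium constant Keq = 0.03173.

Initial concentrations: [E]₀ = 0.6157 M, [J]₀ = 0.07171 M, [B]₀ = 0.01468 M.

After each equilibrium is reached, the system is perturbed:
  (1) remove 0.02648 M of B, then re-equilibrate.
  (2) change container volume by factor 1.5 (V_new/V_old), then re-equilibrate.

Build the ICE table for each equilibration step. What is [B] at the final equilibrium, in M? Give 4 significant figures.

Q₀ = 4.7479e-06 vs Keq = 0.03173 ⇒ Q<K, forward
Step 1:
                    E           J           B
  I            0.6157     0.07171     0.01468
  C           -0.2413      0.1608      0.1608
  E            0.3744      0.2325      0.1755
  solve Keq expr → x = 0.08042; check Q = 0.03173
Then remove 0.02648 M of B.
Step 2:
                    E           J           B
  I            0.3744      0.2325       0.149
  C          -0.01457     0.00971     0.00971
  E            0.3599      0.2423      0.1587
  solve Keq expr → x = 0.004855; check Q = 0.03173
Then change container volume by factor 1.5 (V_new/V_old).
Step 3:
                    E           J           B
  I            0.2399      0.1615      0.1058
  C          -0.01228    0.008185    0.008185
  E            0.2276      0.1697       0.114
  solve Keq expr → x = 0.004093; check Q = 0.03173

[B]_eq = 0.114 M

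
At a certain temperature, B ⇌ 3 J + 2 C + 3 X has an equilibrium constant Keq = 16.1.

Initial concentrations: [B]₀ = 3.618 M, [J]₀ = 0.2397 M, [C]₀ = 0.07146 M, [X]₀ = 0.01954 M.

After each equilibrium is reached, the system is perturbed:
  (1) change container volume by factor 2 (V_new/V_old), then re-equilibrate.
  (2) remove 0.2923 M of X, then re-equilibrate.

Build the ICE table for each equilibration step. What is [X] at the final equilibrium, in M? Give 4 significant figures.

[X]_eq = 1.387 M

Q₀ = 1.4502e-10 vs Keq = 16.1 ⇒ Q<K, forward
Step 1:
                  B         J         C         X
  init        3.618    0.2397   0.07146   0.01954
  Δ         -0.5599      1.68      1.12      1.68
  eq          3.058     1.919     1.191     1.699
  solve Keq expr → x = 0.5599; check Q = 16.1
Then change container volume by factor 2 (V_new/V_old).
Step 2:
                  B         J         C         X
  init        1.529    0.9597    0.5956    0.8496
  Δ         -0.2386    0.7159    0.4773    0.7159
  eq           1.29     1.676     1.073     1.565
  solve Keq expr → x = 0.2386; check Q = 16.1
Then remove 0.2923 M of X.
Step 3:
                  B         J         C         X
  init         1.29     1.676     1.073     1.273
  Δ        -0.03791    0.1137   0.07581    0.1137
  eq          1.253     1.789     1.149     1.387
  solve Keq expr → x = 0.03791; check Q = 16.1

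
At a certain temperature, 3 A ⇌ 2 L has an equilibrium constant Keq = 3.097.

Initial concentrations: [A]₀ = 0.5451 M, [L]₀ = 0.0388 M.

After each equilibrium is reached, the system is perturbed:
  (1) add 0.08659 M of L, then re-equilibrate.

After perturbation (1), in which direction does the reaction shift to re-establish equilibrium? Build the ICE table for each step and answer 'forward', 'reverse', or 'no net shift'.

Direction: reverse

Q₀ = 0.009295 vs Keq = 3.097 ⇒ Q<K, forward
Step 1:
                  A         L
  init       0.5451    0.0388
  Δ         -0.2873    0.1915
  eq         0.2578    0.2303
  solve Keq expr → x = 0.09577; check Q = 3.097
Then add 0.08659 M of L.
Step 2:
                  A         L
  init       0.2578    0.3169
  Δ         0.04203  -0.02802
  eq         0.2998    0.2889
  solve Keq expr → x = -0.01401; check Q = 3.097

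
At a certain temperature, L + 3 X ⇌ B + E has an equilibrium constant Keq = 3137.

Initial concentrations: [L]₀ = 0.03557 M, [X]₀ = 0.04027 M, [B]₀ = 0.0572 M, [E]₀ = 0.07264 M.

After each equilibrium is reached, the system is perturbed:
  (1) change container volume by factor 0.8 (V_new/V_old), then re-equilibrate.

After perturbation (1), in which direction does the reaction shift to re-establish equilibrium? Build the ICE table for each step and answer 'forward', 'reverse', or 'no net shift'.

Q₀ = 1789 vs Keq = 3137 ⇒ Q<K, forward
Step 1:
                   L          X          B          E
  init       0.03557    0.04027     0.0572    0.07264
  Δ         -0.00187  -0.005611    0.00187    0.00187
  eq          0.0337    0.03466    0.05907    0.07451
  solve Keq expr → x = 0.00187; check Q = 3137
Then change container volume by factor 0.8 (V_new/V_old).
Step 2:
                   L          X          B          E
  init       0.04212    0.04332    0.07384    0.09314
  Δ        -0.001659  -0.004978   0.001659   0.001659
  eq         0.04047    0.03835     0.0755     0.0948
  solve Keq expr → x = 0.001659; check Q = 3137

Direction: forward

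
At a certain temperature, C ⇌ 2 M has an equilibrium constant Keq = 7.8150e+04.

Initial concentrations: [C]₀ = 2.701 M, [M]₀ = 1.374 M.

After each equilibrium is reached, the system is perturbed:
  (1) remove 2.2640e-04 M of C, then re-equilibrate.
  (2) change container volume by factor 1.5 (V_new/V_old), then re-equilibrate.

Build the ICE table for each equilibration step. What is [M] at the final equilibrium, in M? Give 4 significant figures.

Q₀ = 0.699 vs Keq = 7.8150e+04 ⇒ Q<K, forward
Step 1:
                    C           M
  init          2.701       1.374
  Δ              -2.7       5.401
  eq       5.8731e-04       6.775
  solve Keq expr → x = 2.7; check Q = 7.8150e+04
Then remove 2.2640e-04 M of C.
Step 2:
                    C           M
  init     3.6091e-04       6.775
  Δ        2.2632e-04 -4.5264e-04
  eq       5.8723e-04       6.774
  solve Keq expr → x = -2.2632e-04; check Q = 7.8150e+04
Then change container volume by factor 1.5 (V_new/V_old).
Step 3:
                    C           M
  init     3.9149e-04       4.516
  Δ       -1.3047e-04  2.6093e-04
  eq       2.6102e-04       4.517
  solve Keq expr → x = 1.3047e-04; check Q = 7.8150e+04

[M]_eq = 4.517 M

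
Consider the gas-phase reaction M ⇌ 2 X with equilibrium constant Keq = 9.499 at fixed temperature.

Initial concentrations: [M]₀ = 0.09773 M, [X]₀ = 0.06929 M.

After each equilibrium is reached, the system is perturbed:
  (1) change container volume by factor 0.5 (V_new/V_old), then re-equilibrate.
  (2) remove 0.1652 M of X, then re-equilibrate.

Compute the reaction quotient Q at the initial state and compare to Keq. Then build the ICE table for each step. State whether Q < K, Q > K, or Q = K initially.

Q₀ = 0.04913 vs Keq = 9.499 ⇒ Q<K, forward
Step 1:
                   M          X
  Initial    0.09773    0.06929
  Change    -0.09107     0.1821
  Equil     0.006656     0.2514
  solve Keq expr → x = 0.09107; check Q = 9.499
Then change container volume by factor 0.5 (V_new/V_old).
Step 2:
                   M          X
  Initial    0.01331     0.5029
  Change     0.01103   -0.02205
  Equil      0.02434     0.4808
  solve Keq expr → x = -0.01103; check Q = 9.499
Then remove 0.1652 M of X.
Step 3:
                   M          X
  Initial    0.02434     0.3156
  Change    -0.01217    0.02434
  Equil      0.01217       0.34
  solve Keq expr → x = 0.01217; check Q = 9.499

Q₀ = 0.04913; Q < K (proceeds forward)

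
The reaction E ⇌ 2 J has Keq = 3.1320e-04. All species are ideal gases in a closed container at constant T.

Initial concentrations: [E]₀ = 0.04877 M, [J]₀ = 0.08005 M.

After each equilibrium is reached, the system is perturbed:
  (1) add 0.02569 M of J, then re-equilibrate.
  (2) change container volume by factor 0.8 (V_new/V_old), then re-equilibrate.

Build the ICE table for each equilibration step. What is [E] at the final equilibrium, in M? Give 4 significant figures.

Q₀ = 0.1314 vs Keq = 3.1320e-04 ⇒ Q>K, reverse
Step 1:
                  E         J
  Initial   0.04877   0.08005
  Change    0.03743  -0.07485
  Equil      0.0862  0.005196
  solve Keq expr → x = -0.03743; check Q = 3.1320e-04
Then add 0.02569 M of J.
Step 2:
                  E         J
  Initial    0.0862   0.03089
  Change    0.01266  -0.02532
  Equil     0.09886  0.005564
  solve Keq expr → x = -0.01266; check Q = 3.1320e-04
Then change container volume by factor 0.8 (V_new/V_old).
Step 3:
                  E         J
  Initial    0.1236  0.006955
  Change  3.6259e-04 -7.2519e-04
  Equil      0.1239   0.00623
  solve Keq expr → x = -3.6259e-04; check Q = 3.1320e-04

[E]_eq = 0.1239 M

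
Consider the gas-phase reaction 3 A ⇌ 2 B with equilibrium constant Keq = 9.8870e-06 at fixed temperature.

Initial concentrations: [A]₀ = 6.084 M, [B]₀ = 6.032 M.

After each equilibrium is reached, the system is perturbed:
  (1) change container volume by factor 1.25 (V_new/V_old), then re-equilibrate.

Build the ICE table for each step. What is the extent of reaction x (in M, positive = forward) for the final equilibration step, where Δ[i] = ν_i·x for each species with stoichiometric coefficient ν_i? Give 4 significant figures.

Q₀ = 0.1616 vs Keq = 9.8870e-06 ⇒ Q>K, reverse
Step 1:
                  A         B
  init        6.084     6.032
  Δ           8.778    -5.852
  eq          14.86    0.1802
  solve Keq expr → x = -2.926; check Q = 9.8870e-06
Then change container volume by factor 1.25 (V_new/V_old).
Step 2:
                  A         B
  init        11.89    0.1441
  Δ         0.02228  -0.01485
  eq          11.91    0.1293
  solve Keq expr → x = -0.007426; check Q = 9.8870e-06

x = -0.007426 M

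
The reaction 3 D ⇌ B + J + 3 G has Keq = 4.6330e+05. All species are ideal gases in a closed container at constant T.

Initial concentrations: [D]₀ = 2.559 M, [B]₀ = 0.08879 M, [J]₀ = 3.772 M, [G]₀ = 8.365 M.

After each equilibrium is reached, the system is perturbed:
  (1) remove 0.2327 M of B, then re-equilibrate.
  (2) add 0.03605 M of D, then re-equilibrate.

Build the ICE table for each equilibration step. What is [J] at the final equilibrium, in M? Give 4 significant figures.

[J]_eq = 4.57 M

Q₀ = 11.7 vs Keq = 4.6330e+05 ⇒ Q<K, forward
Step 1:
                    D           B           J           G
  Initial       2.559     0.08879       3.772       8.365
  Change        -2.34      0.7801      0.7801        2.34
  Equil        0.2188      0.8689       4.552       10.71
  solve Keq expr → x = 0.7801; check Q = 4.6330e+05
Then remove 0.2327 M of B.
Step 2:
                    D           B           J           G
  Initial      0.2188      0.6362       4.552       10.71
  Change     -0.02042    0.006805    0.006805     0.02042
  Equil        0.1984       0.643       4.559       10.73
  solve Keq expr → x = 0.006805; check Q = 4.6330e+05
Then add 0.03605 M of D.
Step 3:
                    D           B           J           G
  Initial      0.2344       0.643       4.559       10.73
  Change     -0.03409     0.01136     0.01136     0.03409
  Equil        0.2003      0.6543        4.57       10.76
  solve Keq expr → x = 0.01136; check Q = 4.6330e+05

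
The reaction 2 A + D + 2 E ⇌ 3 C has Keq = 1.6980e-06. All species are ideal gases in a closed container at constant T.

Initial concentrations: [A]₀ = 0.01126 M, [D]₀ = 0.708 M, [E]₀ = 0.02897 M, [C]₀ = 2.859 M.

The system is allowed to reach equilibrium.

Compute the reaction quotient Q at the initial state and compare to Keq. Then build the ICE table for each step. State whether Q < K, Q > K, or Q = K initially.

Q₀ = 3.1020e+08 vs Keq = 1.6980e-06 ⇒ Q>K, reverse
Step 1:
                  A         D         E         C
  init      0.01126     0.708   0.02897     2.859
  Δ           1.884    0.9419     1.884    -2.826
  eq          1.895      1.65     1.913   0.03327
  solve Keq expr → x = -0.9419; check Q = 1.6980e-06

Q₀ = 3.1020e+08; Q > K (proceeds reverse)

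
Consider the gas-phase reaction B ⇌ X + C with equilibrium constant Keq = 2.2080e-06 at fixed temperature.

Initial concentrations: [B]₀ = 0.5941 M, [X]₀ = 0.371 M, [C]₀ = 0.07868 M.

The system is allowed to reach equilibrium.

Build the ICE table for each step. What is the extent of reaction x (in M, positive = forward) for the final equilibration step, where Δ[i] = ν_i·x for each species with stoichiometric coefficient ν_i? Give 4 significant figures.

x = -0.07867 M

Q₀ = 0.04913 vs Keq = 2.2080e-06 ⇒ Q>K, reverse
Step 1:
                   B          X          C
  init        0.5941      0.371    0.07868
  Δ          0.07867   -0.07867   -0.07867
  eq          0.6728     0.2923 5.0816e-06
  solve Keq expr → x = -0.07867; check Q = 2.2080e-06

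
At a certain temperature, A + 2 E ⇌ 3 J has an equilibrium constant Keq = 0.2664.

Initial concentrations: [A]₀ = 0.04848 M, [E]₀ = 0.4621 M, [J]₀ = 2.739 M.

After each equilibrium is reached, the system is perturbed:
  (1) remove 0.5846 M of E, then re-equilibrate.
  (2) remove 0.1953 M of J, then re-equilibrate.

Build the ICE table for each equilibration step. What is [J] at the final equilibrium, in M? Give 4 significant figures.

Q₀ = 1985 vs Keq = 0.2664 ⇒ Q>K, reverse
Step 1:
                  A         E         J
  init      0.04848    0.4621     2.739
  Δ          0.6391     1.278    -1.917
  eq         0.6876      1.74    0.8217
  solve Keq expr → x = -0.6391; check Q = 0.2664
Then remove 0.5846 M of E.
Step 2:
                  A         E         J
  init       0.6876     1.156    0.8217
  Δ         0.04876   0.09752   -0.1463
  eq         0.7363     1.253    0.6754
  solve Keq expr → x = -0.04876; check Q = 0.2664
Then remove 0.1953 M of J.
Step 3:
                  A         E         J
  init       0.7363     1.253    0.4801
  Δ        -0.04853  -0.09705    0.1456
  eq         0.6878     1.156    0.6257
  solve Keq expr → x = 0.04853; check Q = 0.2664

[J]_eq = 0.6257 M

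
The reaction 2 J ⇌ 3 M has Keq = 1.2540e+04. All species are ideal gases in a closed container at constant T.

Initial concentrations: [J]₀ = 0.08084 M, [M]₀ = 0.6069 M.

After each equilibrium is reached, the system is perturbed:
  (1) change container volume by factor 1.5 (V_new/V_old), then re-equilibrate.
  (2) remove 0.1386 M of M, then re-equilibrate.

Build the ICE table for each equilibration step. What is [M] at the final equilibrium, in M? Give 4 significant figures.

Q₀ = 34.21 vs Keq = 1.2540e+04 ⇒ Q<K, forward
Step 1:
                  J         M
  I         0.08084    0.6069
  C        -0.07538    0.1131
  E        0.005455      0.72
  solve Keq expr → x = 0.03769; check Q = 1.2540e+04
Then change container volume by factor 1.5 (V_new/V_old).
Step 2:
                  J         M
  I        0.003637      0.48
  C       -6.5823e-04 9.8734e-04
  E        0.002979     0.481
  solve Keq expr → x = 3.2911e-04; check Q = 1.2540e+04
Then remove 0.1386 M of M.
Step 3:
                  J         M
  I        0.002979    0.3424
  C       -0.001176  0.001764
  E        0.001803    0.3441
  solve Keq expr → x = 5.8797e-04; check Q = 1.2540e+04

[M]_eq = 0.3441 M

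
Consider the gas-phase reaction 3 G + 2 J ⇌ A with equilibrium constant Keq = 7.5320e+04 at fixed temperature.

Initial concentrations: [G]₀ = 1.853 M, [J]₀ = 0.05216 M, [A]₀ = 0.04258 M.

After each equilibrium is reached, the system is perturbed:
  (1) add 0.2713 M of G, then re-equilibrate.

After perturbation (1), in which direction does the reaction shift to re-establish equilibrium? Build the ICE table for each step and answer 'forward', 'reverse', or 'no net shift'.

Q₀ = 2.46 vs Keq = 7.5320e+04 ⇒ Q<K, forward
Step 1:
                  G         J         A
  init        1.853   0.05216   0.04258
  Δ        -0.07764  -0.05176   0.02588
  eq          1.775 4.0302e-04   0.06846
  solve Keq expr → x = 0.02588; check Q = 7.5320e+04
Then add 0.2713 M of G.
Step 2:
                  G         J         A
  init        2.047 4.0302e-04   0.06846
  Δ       -1.1595e-04 -7.7298e-05 3.8649e-05
  eq          2.047 3.2572e-04    0.0685
  solve Keq expr → x = 3.8649e-05; check Q = 7.5320e+04

Direction: forward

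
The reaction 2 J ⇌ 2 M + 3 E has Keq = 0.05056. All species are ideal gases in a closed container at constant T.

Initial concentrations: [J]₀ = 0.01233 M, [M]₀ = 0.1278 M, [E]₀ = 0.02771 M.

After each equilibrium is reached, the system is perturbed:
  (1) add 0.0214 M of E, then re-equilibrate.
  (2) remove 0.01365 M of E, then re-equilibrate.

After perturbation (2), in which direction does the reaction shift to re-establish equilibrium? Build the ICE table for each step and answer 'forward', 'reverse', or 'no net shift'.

Direction: forward

Q₀ = 0.002286 vs Keq = 0.05056 ⇒ Q<K, forward
Step 1:
                  J         M         E
  init      0.01233    0.1278   0.02771
  Δ       -0.007656  0.007656   0.01148
  eq       0.004674    0.1355   0.03919
  solve Keq expr → x = 0.003828; check Q = 0.05056
Then add 0.0214 M of E.
Step 2:
                  J         M         E
  init     0.004674    0.1355   0.06059
  Δ         0.00311  -0.00311 -0.004666
  eq       0.007785    0.1323   0.05593
  solve Keq expr → x = -0.001555; check Q = 0.05056
Then remove 0.01365 M of E.
Step 3:
                  J         M         E
  init     0.007785    0.1323   0.04228
  Δ       -0.002021  0.002021  0.003032
  eq       0.005763    0.1344   0.04531
  solve Keq expr → x = 0.001011; check Q = 0.05056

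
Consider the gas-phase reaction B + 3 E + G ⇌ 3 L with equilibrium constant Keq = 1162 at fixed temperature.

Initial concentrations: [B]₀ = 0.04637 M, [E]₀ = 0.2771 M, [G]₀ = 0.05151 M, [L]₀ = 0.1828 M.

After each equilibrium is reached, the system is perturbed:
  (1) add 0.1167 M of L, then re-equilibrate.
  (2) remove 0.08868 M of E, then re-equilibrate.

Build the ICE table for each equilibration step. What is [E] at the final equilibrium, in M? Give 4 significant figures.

Q₀ = 120.2 vs Keq = 1162 ⇒ Q<K, forward
Step 1:
                   B          E          G          L
  I          0.04637     0.2771    0.05151     0.1828
  C         -0.01745   -0.05234   -0.01745    0.05234
  E          0.02892     0.2248    0.03406     0.2351
  solve Keq expr → x = 0.01745; check Q = 1162
Then add 0.1167 M of L.
Step 2:
                   B          E          G          L
  I          0.02892     0.2248    0.03406     0.3518
  C           0.0101    0.03031     0.0101   -0.03031
  E          0.03903     0.2551    0.04417     0.3215
  solve Keq expr → x = -0.0101; check Q = 1162
Then remove 0.08868 M of E.
Step 3:
                   B          E          G          L
  I          0.03903     0.1664    0.04417     0.3215
  C          0.01051    0.03152    0.01051   -0.03152
  E          0.04953     0.1979    0.05467       0.29
  solve Keq expr → x = -0.01051; check Q = 1162

[E]_eq = 0.1979 M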